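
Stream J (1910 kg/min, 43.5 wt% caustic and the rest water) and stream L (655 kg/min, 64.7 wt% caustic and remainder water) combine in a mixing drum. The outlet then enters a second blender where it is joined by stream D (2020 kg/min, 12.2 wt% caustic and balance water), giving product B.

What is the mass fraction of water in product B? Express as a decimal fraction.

Overall, product flow = 4585 kg/min.
water in = 1910×0.565 + 655×0.353 + 2020×0.878 = 3083.9 kg/min.
water fraction in B = 0.6726.

0.6726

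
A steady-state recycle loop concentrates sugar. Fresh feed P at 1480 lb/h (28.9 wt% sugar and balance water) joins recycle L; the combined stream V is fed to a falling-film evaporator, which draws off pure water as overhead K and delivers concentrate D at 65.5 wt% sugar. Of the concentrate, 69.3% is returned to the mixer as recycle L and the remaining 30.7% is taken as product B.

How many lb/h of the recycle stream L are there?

Overall sugar balance (none leaves overhead): sugar in fresh feed = sugar in product, i.e. 1480×0.289 = (1−0.693)·D·0.655.
D = 427.72/(0.655×0.307) = 2127.1 lb/h.
Recycle L = 0.693×2127.1 = 1474.1 lb/h.

1474 lb/h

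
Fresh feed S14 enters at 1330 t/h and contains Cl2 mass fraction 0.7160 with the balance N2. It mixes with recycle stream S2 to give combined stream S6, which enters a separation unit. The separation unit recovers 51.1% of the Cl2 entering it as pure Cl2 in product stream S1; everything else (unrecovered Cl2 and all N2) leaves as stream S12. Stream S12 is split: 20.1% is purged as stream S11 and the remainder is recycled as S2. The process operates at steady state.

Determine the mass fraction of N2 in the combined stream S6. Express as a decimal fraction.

0.5459

N2 enters only via S14 and leaves only via the purge: 1330×0.284 = 0.201×(N2 in S12), and the separation unit passes all N2, so N2 in S6 = N2 in S12 = 1879.2 t/h.
Cl2 in S6: m_A = 1330×0.716 + (1−0.201)·(1−0.511)·m_A, so m_A = 952.28/0.6093 = 1562.9 t/h.
S6 = 1562.9 + 1879.2 = 3442.1 t/h.
N2 fraction in S6 = 1879.2/3442.1 = 0.5459.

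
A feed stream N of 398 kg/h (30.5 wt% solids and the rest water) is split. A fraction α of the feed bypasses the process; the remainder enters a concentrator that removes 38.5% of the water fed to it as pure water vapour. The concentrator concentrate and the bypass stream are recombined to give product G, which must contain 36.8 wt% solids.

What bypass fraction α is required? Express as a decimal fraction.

All 398×0.305 = 121.39 kg/h of solids reaches G, so G = 121.39/0.368 = 329.86 kg/h and vapour = 68.136 kg/h.
The evaporator receives (1−α)·398 of feed at 0.695 water and removes 0.385 of that water:
0.385×0.695×(1−α)×398 = 68.136
(1−α) = 68.136/106.49 = 0.6398;  α = 0.3602.

0.360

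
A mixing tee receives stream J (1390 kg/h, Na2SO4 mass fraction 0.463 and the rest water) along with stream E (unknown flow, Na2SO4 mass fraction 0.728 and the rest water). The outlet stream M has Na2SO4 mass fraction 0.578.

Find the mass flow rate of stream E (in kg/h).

1066 kg/h

Let E be the unknown flow. Total out = 1390 + E.
Na2SO4 balance: 643.57 + 0.728·E = 0.578·(1390 + E)
(0.728 − 0.578)·E = 0.578×1390 − 643.57 = 159.85
E = 159.85 / 0.150 = 1065.7 kg/h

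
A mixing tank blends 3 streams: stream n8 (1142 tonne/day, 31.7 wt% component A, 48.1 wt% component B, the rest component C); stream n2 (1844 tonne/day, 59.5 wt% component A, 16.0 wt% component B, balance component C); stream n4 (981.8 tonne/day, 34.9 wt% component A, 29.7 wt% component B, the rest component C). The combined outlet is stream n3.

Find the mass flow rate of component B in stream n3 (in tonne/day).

1136 tonne/day

component B out = component B in = 1142×0.481 + 1844×0.160 + 981.8×0.297 = 1135.9 tonne/day.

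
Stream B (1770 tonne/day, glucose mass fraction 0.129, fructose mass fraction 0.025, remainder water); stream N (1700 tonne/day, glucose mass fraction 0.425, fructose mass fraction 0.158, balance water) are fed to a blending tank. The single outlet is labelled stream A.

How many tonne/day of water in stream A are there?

2206 tonne/day

water out = water in = 1770×0.846 + 1700×0.417 = 2206.3 tonne/day.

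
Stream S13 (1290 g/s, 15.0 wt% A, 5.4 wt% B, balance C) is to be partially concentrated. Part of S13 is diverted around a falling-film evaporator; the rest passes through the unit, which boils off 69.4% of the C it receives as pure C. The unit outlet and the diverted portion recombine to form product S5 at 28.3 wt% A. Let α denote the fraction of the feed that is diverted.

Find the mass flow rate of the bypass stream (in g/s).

192.6 g/s

All 1290×0.150 = 193.5 g/s of A reaches S5, so S5 = 193.5/0.283 = 683.75 g/s and vapour = 606.25 g/s.
The evaporator receives (1−α)·1290 of feed at 0.796 C and removes 0.694 of that C:
0.694×0.796×(1−α)×1290 = 606.25
(1−α) = 606.25/712.63 = 0.8507;  α = 0.1493.
Bypass flow = 0.1493×1290 = 192.56 g/s.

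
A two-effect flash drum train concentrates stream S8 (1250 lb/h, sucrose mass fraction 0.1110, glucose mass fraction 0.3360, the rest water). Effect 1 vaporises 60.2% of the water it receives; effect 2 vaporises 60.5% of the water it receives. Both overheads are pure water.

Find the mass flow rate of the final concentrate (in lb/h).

water in feed = 1250×0.553 = 691.25 lb/h.
After stage 1: water left = (1−0.602)×691.25 = 275.12; stream total = 833.87 lb/h.
After stage 2: water left = (1−0.605)×275.12 = 108.67; final concentrate = 667.42 lb/h.

667.4 lb/h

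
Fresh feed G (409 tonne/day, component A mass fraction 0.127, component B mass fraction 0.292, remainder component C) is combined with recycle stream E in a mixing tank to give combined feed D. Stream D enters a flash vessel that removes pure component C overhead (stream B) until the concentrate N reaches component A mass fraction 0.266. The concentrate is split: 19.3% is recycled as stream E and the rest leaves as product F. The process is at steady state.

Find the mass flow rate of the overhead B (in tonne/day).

Overall component A balance (none leaves overhead): component A in fresh feed = component A in product, i.e. 409×0.127 = (1−0.193)·N·0.266.
N = 51.943/(0.266×0.807) = 241.98 tonne/day.
Recycle E = 0.193×241.98 = 46.701 tonne/day.
Combined feed D = 409 + 46.701 = 455.7 tonne/day.
Overhead B = D − N = 455.7 − 241.98 = 213.73 tonne/day.

213.7 tonne/day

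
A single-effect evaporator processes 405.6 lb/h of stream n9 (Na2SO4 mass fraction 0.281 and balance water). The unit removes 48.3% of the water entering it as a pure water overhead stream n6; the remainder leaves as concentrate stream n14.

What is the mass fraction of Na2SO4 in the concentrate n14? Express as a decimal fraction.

Na2SO4 is not removed: 405.6×0.281 = 113.97 lb/h of Na2SO4 enters n14.
water entering = 405.6×0.719 = 291.63 lb/h; overhead removed = 0.483×291.63 = 140.86 lb/h.
Concentrate = 405.6 − 140.86 = 264.74 lb/h.
Mass fraction = 113.97/264.74 = 0.431.

0.431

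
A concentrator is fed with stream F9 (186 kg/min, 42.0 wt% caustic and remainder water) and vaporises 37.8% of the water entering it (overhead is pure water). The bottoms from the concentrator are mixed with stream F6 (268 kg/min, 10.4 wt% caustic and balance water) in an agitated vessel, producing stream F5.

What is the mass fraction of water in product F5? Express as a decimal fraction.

Vapour removed = 0.378×0.580×186 = 40.779 kg/min; concentrate = 145.22 kg/min.
water reaching the mixer = 67.101 (from concentrate) + 268×0.896 = 307.23 kg/min.
Product flow = 145.22 + 268 = 413.22 kg/min; water fraction = 0.743.

0.743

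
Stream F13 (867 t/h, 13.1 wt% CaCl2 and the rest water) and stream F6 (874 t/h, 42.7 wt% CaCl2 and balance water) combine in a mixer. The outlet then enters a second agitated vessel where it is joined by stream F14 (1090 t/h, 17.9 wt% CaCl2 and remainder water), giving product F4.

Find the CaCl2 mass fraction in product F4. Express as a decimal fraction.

0.241

Overall, product flow = 2831 t/h.
CaCl2 in = 867×0.131 + 874×0.427 + 1090×0.179 = 681.88 t/h.
CaCl2 fraction in F4 = 0.241.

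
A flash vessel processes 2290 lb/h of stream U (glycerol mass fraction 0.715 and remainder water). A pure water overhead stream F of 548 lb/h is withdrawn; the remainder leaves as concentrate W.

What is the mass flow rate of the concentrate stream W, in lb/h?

Concentrate = 2290 − 548 = 1742 lb/h.

1742 lb/h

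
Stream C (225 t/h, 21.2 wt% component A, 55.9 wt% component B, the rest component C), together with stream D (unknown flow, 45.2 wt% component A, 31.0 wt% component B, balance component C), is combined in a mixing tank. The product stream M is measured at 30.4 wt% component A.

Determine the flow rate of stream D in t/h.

139.9 t/h

Let D be the unknown flow. Total out = 225 + D.
component A balance: 47.7 + 0.452·D = 0.304·(225 + D)
(0.452 − 0.304)·D = 0.304×225 − 47.7 = 20.7
D = 20.7 / 0.148 = 139.86 t/h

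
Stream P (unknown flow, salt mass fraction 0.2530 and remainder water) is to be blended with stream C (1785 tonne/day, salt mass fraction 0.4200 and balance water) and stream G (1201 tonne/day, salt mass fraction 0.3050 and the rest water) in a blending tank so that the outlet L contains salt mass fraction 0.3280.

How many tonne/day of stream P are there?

1821 tonne/day

Let P be the unknown flow. Total out = 2986 + P.
salt balance: 1116 + 0.253·P = 0.328·(2986 + P)
(0.253 − 0.328)·P = 0.328×2986 − 1116 = -136.6
P = -136.6 / -0.075 = 1821.3 tonne/day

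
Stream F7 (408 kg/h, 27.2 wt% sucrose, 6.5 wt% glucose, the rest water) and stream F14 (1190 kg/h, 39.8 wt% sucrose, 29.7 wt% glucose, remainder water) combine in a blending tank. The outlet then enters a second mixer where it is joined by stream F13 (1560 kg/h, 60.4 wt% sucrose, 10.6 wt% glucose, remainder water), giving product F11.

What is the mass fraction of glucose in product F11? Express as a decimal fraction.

0.1727

Overall, product flow = 3158 kg/h.
glucose in = 408×0.065 + 1190×0.297 + 1560×0.106 = 545.31 kg/h.
glucose fraction in F11 = 0.1727.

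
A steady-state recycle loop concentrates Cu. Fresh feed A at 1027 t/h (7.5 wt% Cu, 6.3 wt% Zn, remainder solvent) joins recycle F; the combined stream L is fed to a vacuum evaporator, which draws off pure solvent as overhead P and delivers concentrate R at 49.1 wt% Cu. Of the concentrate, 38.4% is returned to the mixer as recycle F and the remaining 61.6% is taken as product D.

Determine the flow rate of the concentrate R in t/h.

254.7 t/h

Overall Cu balance (none leaves overhead): Cu in fresh feed = Cu in product, i.e. 1027×0.075 = (1−0.384)·R·0.491.
R = 77.025/(0.491×0.616) = 254.67 t/h.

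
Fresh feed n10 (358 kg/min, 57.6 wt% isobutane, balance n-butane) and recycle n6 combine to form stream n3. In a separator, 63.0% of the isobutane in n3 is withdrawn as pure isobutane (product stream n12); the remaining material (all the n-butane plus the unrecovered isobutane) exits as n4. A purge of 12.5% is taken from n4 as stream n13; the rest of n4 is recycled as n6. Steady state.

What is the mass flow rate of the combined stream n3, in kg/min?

1519 kg/min

n-butane enters only via n10 and leaves only via the purge: 358×0.424 = 0.125×(n-butane in n4), and the separator passes all n-butane, so n-butane in n3 = n-butane in n4 = 1214.3 kg/min.
isobutane in n3: m_A = 358×0.576 + (1−0.125)·(1−0.630)·m_A, so m_A = 206.21/0.6763 = 304.93 kg/min.
n3 = 304.93 + 1214.3 = 1519.3 kg/min.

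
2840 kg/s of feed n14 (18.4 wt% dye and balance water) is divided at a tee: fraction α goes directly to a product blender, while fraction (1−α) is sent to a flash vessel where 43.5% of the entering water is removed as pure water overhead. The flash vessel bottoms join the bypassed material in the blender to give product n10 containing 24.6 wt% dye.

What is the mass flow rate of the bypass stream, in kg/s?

823.5 kg/s

All 2840×0.184 = 522.56 kg/s of dye reaches n10, so n10 = 522.56/0.246 = 2124.2 kg/s and vapour = 715.77 kg/s.
The evaporator receives (1−α)·2840 of feed at 0.816 water and removes 0.435 of that water:
0.435×0.816×(1−α)×2840 = 715.77
(1−α) = 715.77/1008.1 = 0.7100;  α = 0.2900.
Bypass flow = 0.2900×2840 = 823.51 kg/s.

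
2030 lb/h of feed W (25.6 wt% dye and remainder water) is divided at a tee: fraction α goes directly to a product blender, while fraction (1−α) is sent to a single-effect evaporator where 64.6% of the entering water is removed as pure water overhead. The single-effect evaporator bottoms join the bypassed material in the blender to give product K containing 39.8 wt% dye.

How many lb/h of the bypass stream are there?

523.1 lb/h

All 2030×0.256 = 519.68 lb/h of dye reaches K, so K = 519.68/0.398 = 1305.7 lb/h and vapour = 724.27 lb/h.
The evaporator receives (1−α)·2030 of feed at 0.744 water and removes 0.646 of that water:
0.646×0.744×(1−α)×2030 = 724.27
(1−α) = 724.27/975.67 = 0.7423;  α = 0.2577.
Bypass flow = 0.2577×2030 = 523.06 lb/h.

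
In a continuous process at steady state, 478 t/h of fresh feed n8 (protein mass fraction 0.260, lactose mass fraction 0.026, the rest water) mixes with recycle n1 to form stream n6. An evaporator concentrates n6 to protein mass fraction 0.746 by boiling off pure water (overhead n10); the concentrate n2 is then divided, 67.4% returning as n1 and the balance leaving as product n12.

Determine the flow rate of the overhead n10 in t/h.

311.4 t/h

Overall protein balance (none leaves overhead): protein in fresh feed = protein in product, i.e. 478×0.260 = (1−0.674)·n2·0.746.
n2 = 124.28/(0.746×0.326) = 511.03 t/h.
Recycle n1 = 0.674×511.03 = 344.43 t/h.
Combined feed n6 = 478 + 344.43 = 822.43 t/h.
Overhead n10 = n6 − n2 = 822.43 − 511.03 = 311.4 t/h.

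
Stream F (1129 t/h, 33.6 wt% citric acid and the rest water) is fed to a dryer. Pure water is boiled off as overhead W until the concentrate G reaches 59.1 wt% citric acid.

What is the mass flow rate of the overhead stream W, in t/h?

487.1 t/h

citric acid is conserved: 1129×0.336 = 379.34 t/h all reports to the concentrate.
Concentrate = 379.34/(target fraction) = 641.87 t/h.
Overhead = 1129 − 641.87 = 487.13 t/h.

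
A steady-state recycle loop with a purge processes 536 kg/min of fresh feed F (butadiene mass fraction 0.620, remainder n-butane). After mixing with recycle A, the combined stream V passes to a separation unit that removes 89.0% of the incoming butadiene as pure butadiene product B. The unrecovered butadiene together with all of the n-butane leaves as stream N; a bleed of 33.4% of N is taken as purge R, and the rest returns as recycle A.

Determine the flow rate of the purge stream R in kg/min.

216.9 kg/min

n-butane enters only via F and leaves only via the purge: 536×0.380 = 0.334×(n-butane in N), and the separation unit passes all n-butane, so n-butane in V = n-butane in N = 609.82 kg/min.
butadiene in V: m_A = 536×0.620 + (1−0.334)·(1−0.890)·m_A, so m_A = 332.32/0.9267 = 358.59 kg/min.
N = (1−0.890)×358.59 + 609.82 = 649.27 kg/min.
Purge R = 0.334×649.27 = 216.85 kg/min.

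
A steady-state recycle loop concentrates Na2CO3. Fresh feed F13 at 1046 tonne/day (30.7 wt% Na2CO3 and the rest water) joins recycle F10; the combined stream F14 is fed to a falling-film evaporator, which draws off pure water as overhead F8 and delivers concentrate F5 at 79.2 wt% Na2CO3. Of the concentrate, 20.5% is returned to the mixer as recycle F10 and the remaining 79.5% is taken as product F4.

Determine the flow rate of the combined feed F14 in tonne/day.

Overall Na2CO3 balance (none leaves overhead): Na2CO3 in fresh feed = Na2CO3 in product, i.e. 1046×0.307 = (1−0.205)·F5·0.792.
F5 = 321.12/(0.792×0.795) = 510.01 tonne/day.
Recycle F10 = 0.205×510.01 = 104.55 tonne/day.
Combined feed F14 = 1046 + 104.55 = 1150.6 tonne/day.

1151 tonne/day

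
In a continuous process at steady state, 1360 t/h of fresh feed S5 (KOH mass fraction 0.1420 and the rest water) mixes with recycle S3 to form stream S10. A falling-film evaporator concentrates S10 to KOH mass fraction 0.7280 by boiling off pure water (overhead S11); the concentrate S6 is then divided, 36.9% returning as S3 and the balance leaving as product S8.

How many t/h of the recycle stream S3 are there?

155.1 t/h

Overall KOH balance (none leaves overhead): KOH in fresh feed = KOH in product, i.e. 1360×0.142 = (1−0.369)·S6·0.728.
S6 = 193.12/(0.728×0.631) = 420.4 t/h.
Recycle S3 = 0.369×420.4 = 155.13 t/h.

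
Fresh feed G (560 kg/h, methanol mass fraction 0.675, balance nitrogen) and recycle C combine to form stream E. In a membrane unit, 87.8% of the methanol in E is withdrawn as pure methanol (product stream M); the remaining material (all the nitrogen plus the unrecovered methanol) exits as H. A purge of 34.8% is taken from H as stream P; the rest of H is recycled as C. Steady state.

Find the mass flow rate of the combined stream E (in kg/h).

nitrogen enters only via G and leaves only via the purge: 560×0.325 = 0.348×(nitrogen in H), and the membrane unit passes all nitrogen, so nitrogen in E = nitrogen in H = 522.99 kg/h.
methanol in E: m_A = 560×0.675 + (1−0.348)·(1−0.878)·m_A, so m_A = 378/0.9205 = 410.67 kg/h.
E = 410.67 + 522.99 = 933.65 kg/h.

933.7 kg/h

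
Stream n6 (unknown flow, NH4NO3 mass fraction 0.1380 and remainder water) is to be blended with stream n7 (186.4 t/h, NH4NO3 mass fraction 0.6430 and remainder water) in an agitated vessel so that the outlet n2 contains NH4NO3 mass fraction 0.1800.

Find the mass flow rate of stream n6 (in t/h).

2055 t/h

Let n6 be the unknown flow. Total out = 186.4 + n6.
NH4NO3 balance: 119.86 + 0.138·n6 = 0.180·(186.4 + n6)
(0.138 − 0.180)·n6 = 0.180×186.4 − 119.86 = -86.303
n6 = -86.303 / -0.042 = 2054.8 t/h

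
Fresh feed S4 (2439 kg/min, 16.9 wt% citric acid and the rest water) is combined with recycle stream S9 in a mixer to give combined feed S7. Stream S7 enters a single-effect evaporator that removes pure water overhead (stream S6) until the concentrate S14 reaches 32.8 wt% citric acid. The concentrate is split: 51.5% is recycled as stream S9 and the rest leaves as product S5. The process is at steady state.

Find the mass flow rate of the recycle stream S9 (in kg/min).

Overall citric acid balance (none leaves overhead): citric acid in fresh feed = citric acid in product, i.e. 2439×0.169 = (1−0.515)·S14·0.328.
S14 = 412.19/(0.328×0.485) = 2591.1 kg/min.
Recycle S9 = 0.515×2591.1 = 1334.4 kg/min.

1334 kg/min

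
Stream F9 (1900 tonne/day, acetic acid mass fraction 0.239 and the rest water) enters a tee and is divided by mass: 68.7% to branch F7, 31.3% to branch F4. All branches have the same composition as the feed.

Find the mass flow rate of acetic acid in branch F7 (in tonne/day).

312 tonne/day

Branch F7 total = 0.687×1900 = 1305.3 tonne/day.
acetic acid in F7 = 0.239×1305.3 = 311.97 tonne/day.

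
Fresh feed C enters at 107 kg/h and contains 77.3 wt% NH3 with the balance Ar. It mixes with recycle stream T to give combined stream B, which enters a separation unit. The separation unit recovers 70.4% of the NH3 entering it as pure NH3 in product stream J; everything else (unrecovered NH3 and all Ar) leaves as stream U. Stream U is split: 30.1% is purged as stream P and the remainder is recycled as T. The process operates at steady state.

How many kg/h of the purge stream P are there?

33.58 kg/h

Ar enters only via C and leaves only via the purge: 107×0.227 = 0.301×(Ar in U), and the separation unit passes all Ar, so Ar in B = Ar in U = 80.694 kg/h.
NH3 in B: m_A = 107×0.773 + (1−0.301)·(1−0.704)·m_A, so m_A = 82.711/0.7931 = 104.29 kg/h.
U = (1−0.704)×104.29 + 80.694 = 111.56 kg/h.
Purge P = 0.301×111.56 = 33.581 kg/h.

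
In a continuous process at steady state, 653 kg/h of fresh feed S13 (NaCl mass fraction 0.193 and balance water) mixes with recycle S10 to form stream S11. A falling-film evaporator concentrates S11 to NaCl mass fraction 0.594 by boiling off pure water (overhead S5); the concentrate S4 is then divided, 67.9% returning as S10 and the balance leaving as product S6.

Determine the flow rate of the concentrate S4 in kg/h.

661 kg/h

Overall NaCl balance (none leaves overhead): NaCl in fresh feed = NaCl in product, i.e. 653×0.193 = (1−0.679)·S4·0.594.
S4 = 126.03/(0.594×0.321) = 660.97 kg/h.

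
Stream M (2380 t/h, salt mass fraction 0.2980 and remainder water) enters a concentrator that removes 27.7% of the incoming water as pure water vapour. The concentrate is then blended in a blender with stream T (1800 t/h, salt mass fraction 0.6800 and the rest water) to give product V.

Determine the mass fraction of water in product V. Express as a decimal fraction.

0.4799

Vapour removed = 0.277×0.702×2380 = 462.8 t/h; concentrate = 1917.2 t/h.
water reaching the mixer = 1208 (from concentrate) + 1800×0.320 = 1784 t/h.
Product flow = 1917.2 + 1800 = 3717.2 t/h; water fraction = 0.4799.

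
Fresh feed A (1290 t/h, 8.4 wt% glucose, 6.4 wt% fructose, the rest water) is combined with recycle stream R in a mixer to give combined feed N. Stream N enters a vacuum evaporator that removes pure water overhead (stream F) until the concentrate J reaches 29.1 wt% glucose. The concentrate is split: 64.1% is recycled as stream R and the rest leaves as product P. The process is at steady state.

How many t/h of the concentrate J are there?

1037 t/h

Overall glucose balance (none leaves overhead): glucose in fresh feed = glucose in product, i.e. 1290×0.084 = (1−0.641)·J·0.291.
J = 108.36/(0.291×0.359) = 1037.2 t/h.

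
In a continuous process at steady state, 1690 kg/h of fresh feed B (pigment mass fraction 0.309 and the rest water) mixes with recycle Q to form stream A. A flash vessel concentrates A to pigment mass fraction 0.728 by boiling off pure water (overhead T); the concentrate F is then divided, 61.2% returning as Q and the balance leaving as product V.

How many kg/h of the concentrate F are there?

1849 kg/h

Overall pigment balance (none leaves overhead): pigment in fresh feed = pigment in product, i.e. 1690×0.309 = (1−0.612)·F·0.728.
F = 522.21/(0.728×0.388) = 1848.8 kg/h.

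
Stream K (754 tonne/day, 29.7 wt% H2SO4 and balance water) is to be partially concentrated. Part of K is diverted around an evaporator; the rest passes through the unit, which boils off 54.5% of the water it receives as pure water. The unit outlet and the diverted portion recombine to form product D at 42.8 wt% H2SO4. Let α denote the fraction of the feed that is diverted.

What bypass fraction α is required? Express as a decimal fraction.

0.201

All 754×0.297 = 223.94 tonne/day of H2SO4 reaches D, so D = 223.94/0.428 = 523.22 tonne/day and vapour = 230.78 tonne/day.
The evaporator receives (1−α)·754 of feed at 0.703 water and removes 0.545 of that water:
0.545×0.703×(1−α)×754 = 230.78
(1−α) = 230.78/288.88 = 0.7989;  α = 0.2011.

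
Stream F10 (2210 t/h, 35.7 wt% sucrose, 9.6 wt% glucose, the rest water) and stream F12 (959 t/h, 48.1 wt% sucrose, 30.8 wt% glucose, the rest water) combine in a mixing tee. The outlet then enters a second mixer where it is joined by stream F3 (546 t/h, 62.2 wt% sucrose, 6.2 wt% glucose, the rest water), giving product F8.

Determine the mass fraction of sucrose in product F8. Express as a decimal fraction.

Overall, product flow = 3715 t/h.
sucrose in = 2210×0.357 + 959×0.481 + 546×0.622 = 1589.9 t/h.
sucrose fraction in F8 = 0.428.

0.428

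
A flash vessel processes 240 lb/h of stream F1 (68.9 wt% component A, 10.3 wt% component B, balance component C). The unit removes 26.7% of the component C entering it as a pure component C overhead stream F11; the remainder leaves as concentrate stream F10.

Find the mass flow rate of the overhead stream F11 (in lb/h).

component C entering = 240×0.208 = 49.92 lb/h; overhead removed = 0.267×49.92 = 13.329 lb/h.

13.33 lb/h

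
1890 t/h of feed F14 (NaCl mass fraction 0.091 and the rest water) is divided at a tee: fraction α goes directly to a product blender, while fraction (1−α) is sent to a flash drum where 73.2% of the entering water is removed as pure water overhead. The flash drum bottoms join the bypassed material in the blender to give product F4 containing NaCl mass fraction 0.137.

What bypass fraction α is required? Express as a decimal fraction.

0.495

All 1890×0.091 = 171.99 t/h of NaCl reaches F4, so F4 = 171.99/0.137 = 1255.4 t/h and vapour = 634.6 t/h.
The evaporator receives (1−α)·1890 of feed at 0.909 water and removes 0.732 of that water:
0.732×0.909×(1−α)×1890 = 634.6
(1−α) = 634.6/1257.6 = 0.5046;  α = 0.4954.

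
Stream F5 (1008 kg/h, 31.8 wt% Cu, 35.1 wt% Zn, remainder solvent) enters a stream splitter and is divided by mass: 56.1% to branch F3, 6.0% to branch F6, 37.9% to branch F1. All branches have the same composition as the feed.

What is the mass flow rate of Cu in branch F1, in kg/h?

Branch F1 total = 0.379×1008 = 382.03 kg/h.
Cu in F1 = 0.318×382.03 = 121.49 kg/h.

121.5 kg/h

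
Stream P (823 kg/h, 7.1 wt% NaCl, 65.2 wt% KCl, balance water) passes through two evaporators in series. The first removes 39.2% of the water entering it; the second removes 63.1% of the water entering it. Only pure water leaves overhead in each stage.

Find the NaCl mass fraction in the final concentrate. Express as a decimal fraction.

water in feed = 823×0.277 = 227.97 kg/h.
After stage 1: water left = (1−0.392)×227.97 = 138.61; stream total = 733.64 kg/h.
After stage 2: water left = (1−0.631)×138.61 = 51.146; final concentrate = 646.17 kg/h.
NaCl fraction = 58.433/646.17 = 0.0904.

0.0904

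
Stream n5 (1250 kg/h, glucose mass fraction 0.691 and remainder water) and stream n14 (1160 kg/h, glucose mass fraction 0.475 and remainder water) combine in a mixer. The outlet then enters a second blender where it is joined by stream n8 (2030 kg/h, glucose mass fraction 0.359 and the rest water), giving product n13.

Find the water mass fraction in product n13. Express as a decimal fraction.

Overall, product flow = 4440 kg/h.
water in = 1250×0.309 + 1160×0.525 + 2030×0.641 = 2296.5 kg/h.
water fraction in n13 = 0.517.

0.517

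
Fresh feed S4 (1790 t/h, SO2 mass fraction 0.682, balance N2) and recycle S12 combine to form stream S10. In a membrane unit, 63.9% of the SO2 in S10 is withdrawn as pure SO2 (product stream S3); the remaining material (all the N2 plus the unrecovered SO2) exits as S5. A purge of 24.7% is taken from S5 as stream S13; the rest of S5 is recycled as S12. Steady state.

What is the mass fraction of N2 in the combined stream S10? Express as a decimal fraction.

0.579

N2 enters only via S4 and leaves only via the purge: 1790×0.318 = 0.247×(N2 in S5), and the membrane unit passes all N2, so N2 in S10 = N2 in S5 = 2304.5 t/h.
SO2 in S10: m_A = 1790×0.682 + (1−0.247)·(1−0.639)·m_A, so m_A = 1220.8/0.7282 = 1676.5 t/h.
S10 = 1676.5 + 2304.5 = 3981 t/h.
N2 fraction in S10 = 2304.5/3981 = 0.579.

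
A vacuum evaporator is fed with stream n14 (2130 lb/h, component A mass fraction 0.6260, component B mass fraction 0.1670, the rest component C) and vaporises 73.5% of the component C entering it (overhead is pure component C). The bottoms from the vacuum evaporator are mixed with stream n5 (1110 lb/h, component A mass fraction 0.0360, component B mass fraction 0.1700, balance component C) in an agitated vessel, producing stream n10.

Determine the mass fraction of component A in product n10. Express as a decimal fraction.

0.4710

Vapour removed = 0.735×0.207×2130 = 324.07 lb/h; concentrate = 1805.9 lb/h.
component A reaching the mixer = 1333.4 (from concentrate) + 1110×0.036 = 1373.3 lb/h.
Product flow = 1805.9 + 1110 = 2915.9 lb/h; component A fraction = 0.4710.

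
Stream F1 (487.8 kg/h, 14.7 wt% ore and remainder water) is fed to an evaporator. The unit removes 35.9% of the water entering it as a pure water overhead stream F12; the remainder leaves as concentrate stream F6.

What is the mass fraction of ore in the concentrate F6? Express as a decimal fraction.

0.212

ore is not removed: 487.8×0.147 = 71.707 kg/h of ore enters F6.
water entering = 487.8×0.853 = 416.09 kg/h; overhead removed = 0.359×416.09 = 149.38 kg/h.
Concentrate = 487.8 − 149.38 = 338.42 kg/h.
Mass fraction = 71.707/338.42 = 0.212.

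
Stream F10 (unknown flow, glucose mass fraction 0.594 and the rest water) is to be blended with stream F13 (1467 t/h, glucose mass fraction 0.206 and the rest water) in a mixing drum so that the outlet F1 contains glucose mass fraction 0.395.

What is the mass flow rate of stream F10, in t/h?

1393 t/h

Let F10 be the unknown flow. Total out = 1467 + F10.
glucose balance: 302.2 + 0.594·F10 = 0.395·(1467 + F10)
(0.594 − 0.395)·F10 = 0.395×1467 − 302.2 = 277.26
F10 = 277.26 / 0.199 = 1393.3 t/h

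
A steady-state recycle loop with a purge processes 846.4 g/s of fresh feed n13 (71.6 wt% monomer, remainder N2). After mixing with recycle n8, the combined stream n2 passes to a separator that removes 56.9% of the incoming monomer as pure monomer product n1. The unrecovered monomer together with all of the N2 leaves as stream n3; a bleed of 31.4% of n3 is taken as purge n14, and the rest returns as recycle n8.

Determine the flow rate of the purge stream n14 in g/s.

356.8 g/s

N2 enters only via n13 and leaves only via the purge: 846.4×0.284 = 0.314×(N2 in n3), and the separator passes all N2, so N2 in n2 = N2 in n3 = 765.53 g/s.
monomer in n2: m_A = 846.4×0.716 + (1−0.314)·(1−0.569)·m_A, so m_A = 606.02/0.7043 = 860.42 g/s.
n3 = (1−0.569)×860.42 + 765.53 = 1136.4 g/s.
Purge n14 = 0.314×1136.4 = 356.82 g/s.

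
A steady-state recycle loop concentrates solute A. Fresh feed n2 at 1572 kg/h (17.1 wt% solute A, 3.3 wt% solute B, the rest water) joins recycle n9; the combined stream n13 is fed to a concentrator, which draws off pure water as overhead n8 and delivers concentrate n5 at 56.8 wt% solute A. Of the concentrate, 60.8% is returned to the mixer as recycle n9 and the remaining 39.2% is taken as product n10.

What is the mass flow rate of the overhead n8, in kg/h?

1099 kg/h

Overall solute A balance (none leaves overhead): solute A in fresh feed = solute A in product, i.e. 1572×0.171 = (1−0.608)·n5·0.568.
n5 = 268.81/(0.568×0.392) = 1207.3 kg/h.
Recycle n9 = 0.608×1207.3 = 734.04 kg/h.
Combined feed n13 = 1572 + 734.04 = 2306 kg/h.
Overhead n8 = n13 − n5 = 2306 − 1207.3 = 1098.7 kg/h.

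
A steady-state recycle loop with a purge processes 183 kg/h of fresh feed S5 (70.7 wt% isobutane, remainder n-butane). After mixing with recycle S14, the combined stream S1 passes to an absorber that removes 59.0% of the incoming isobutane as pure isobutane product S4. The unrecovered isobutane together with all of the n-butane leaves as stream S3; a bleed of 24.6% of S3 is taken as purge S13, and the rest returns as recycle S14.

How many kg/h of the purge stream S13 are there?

72.51 kg/h

n-butane enters only via S5 and leaves only via the purge: 183×0.293 = 0.246×(n-butane in S3), and the absorber passes all n-butane, so n-butane in S1 = n-butane in S3 = 217.96 kg/h.
isobutane in S1: m_A = 183×0.707 + (1−0.246)·(1−0.590)·m_A, so m_A = 129.38/0.6909 = 187.28 kg/h.
S3 = (1−0.590)×187.28 + 217.96 = 294.75 kg/h.
Purge S13 = 0.246×294.75 = 72.508 kg/h.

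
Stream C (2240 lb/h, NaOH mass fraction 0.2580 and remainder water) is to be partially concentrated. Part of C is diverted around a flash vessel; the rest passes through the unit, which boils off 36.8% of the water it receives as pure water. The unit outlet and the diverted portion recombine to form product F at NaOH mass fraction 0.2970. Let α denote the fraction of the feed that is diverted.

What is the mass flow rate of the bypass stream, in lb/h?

All 2240×0.258 = 577.92 lb/h of NaOH reaches F, so F = 577.92/0.297 = 1945.9 lb/h and vapour = 294.14 lb/h.
The evaporator receives (1−α)·2240 of feed at 0.742 water and removes 0.368 of that water:
0.368×0.742×(1−α)×2240 = 294.14
(1−α) = 294.14/611.65 = 0.4809;  α = 0.5191.
Bypass flow = 0.5191×2240 = 1162.8 lb/h.

1163 lb/h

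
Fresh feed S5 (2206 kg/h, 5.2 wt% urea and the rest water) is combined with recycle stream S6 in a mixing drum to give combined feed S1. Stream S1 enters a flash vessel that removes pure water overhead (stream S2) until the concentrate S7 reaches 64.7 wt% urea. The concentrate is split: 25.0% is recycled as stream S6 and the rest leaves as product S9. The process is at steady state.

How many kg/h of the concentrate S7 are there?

236.4 kg/h

Overall urea balance (none leaves overhead): urea in fresh feed = urea in product, i.e. 2206×0.052 = (1−0.250)·S7·0.647.
S7 = 114.71/(0.647×0.750) = 236.4 kg/h.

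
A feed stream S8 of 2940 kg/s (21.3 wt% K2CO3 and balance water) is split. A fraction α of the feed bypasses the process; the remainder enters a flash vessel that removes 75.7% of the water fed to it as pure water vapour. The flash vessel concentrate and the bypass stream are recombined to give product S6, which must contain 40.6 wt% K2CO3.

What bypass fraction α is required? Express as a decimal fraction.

0.202

All 2940×0.213 = 626.22 kg/s of K2CO3 reaches S6, so S6 = 626.22/0.406 = 1542.4 kg/s and vapour = 1397.6 kg/s.
The evaporator receives (1−α)·2940 of feed at 0.787 water and removes 0.757 of that water:
0.757×0.787×(1−α)×2940 = 1397.6
(1−α) = 1397.6/1751.5 = 0.7979;  α = 0.2021.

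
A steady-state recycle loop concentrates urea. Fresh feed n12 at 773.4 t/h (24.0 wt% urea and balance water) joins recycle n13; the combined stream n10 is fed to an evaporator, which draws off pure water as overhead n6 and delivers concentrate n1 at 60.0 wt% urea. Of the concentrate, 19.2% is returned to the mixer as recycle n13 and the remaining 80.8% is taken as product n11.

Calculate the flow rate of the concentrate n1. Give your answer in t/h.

Overall urea balance (none leaves overhead): urea in fresh feed = urea in product, i.e. 773.4×0.240 = (1−0.192)·n1·0.600.
n1 = 185.62/(0.600×0.808) = 382.87 t/h.

382.9 t/h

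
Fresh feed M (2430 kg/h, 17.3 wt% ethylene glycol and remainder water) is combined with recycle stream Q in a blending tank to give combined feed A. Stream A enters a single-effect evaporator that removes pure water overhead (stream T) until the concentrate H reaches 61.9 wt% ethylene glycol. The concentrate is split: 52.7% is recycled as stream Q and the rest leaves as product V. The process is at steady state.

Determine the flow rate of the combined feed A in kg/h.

Overall ethylene glycol balance (none leaves overhead): ethylene glycol in fresh feed = ethylene glycol in product, i.e. 2430×0.173 = (1−0.527)·H·0.619.
H = 420.39/(0.619×0.473) = 1435.8 kg/h.
Recycle Q = 0.527×1435.8 = 756.68 kg/h.
Combined feed A = 2430 + 756.68 = 3186.7 kg/h.

3187 kg/h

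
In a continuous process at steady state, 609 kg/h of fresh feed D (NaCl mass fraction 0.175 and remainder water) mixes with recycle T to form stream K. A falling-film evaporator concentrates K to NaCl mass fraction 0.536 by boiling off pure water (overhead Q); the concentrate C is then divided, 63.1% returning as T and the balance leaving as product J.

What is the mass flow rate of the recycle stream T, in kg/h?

Overall NaCl balance (none leaves overhead): NaCl in fresh feed = NaCl in product, i.e. 609×0.175 = (1−0.631)·C·0.536.
C = 106.57/(0.536×0.369) = 538.85 kg/h.
Recycle T = 0.631×538.85 = 340.01 kg/h.

340 kg/h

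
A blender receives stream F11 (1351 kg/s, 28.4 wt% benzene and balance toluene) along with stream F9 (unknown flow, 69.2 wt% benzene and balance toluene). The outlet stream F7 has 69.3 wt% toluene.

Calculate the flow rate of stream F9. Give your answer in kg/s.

Let F9 be the unknown flow. Total out = 1351 + F9.
toluene balance: 967.32 + 0.308·F9 = 0.693·(1351 + F9)
(0.308 − 0.693)·F9 = 0.693×1351 − 967.32 = -31.073
F9 = -31.073 / -0.385 = 80.709 kg/s

80.71 kg/s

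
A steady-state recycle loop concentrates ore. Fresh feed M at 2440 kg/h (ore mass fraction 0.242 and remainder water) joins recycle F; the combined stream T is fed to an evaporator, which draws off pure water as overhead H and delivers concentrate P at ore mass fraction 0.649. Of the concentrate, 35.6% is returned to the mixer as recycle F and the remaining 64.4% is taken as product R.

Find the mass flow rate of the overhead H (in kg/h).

1530 kg/h

Overall ore balance (none leaves overhead): ore in fresh feed = ore in product, i.e. 2440×0.242 = (1−0.356)·P·0.649.
P = 590.48/(0.649×0.644) = 1412.8 kg/h.
Recycle F = 0.356×1412.8 = 502.95 kg/h.
Combined feed T = 2440 + 502.95 = 2942.9 kg/h.
Overhead H = T − P = 2942.9 − 1412.8 = 1530.2 kg/h.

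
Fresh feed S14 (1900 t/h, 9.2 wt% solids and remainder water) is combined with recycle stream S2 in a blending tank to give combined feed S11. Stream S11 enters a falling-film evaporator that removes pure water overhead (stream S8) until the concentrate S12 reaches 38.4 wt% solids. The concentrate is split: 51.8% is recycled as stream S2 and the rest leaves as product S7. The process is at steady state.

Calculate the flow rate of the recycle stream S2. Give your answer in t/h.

489.2 t/h

Overall solids balance (none leaves overhead): solids in fresh feed = solids in product, i.e. 1900×0.092 = (1−0.518)·S12·0.384.
S12 = 174.8/(0.384×0.482) = 944.42 t/h.
Recycle S2 = 0.518×944.42 = 489.21 t/h.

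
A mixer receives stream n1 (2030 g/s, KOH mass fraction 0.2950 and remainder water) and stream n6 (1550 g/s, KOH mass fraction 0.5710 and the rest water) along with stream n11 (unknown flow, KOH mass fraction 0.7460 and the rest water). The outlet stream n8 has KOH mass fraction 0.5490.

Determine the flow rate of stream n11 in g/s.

Let n11 be the unknown flow. Total out = 3580 + n11.
KOH balance: 1483.9 + 0.746·n11 = 0.549·(3580 + n11)
(0.746 − 0.549)·n11 = 0.549×3580 − 1483.9 = 481.52
n11 = 481.52 / 0.197 = 2444.3 g/s

2444 g/s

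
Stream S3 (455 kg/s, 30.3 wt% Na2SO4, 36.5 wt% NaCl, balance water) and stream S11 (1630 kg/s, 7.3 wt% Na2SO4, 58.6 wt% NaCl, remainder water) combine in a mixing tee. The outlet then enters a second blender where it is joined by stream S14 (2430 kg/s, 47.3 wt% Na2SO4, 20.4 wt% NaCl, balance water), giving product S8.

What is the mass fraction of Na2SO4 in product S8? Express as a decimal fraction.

0.311

Overall, product flow = 4515 kg/s.
Na2SO4 in = 455×0.303 + 1630×0.073 + 2430×0.473 = 1406.2 kg/s.
Na2SO4 fraction in S8 = 0.311.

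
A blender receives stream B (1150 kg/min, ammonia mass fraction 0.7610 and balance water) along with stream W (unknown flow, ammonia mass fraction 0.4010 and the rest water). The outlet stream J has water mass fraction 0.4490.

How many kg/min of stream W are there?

1610 kg/min

Let W be the unknown flow. Total out = 1150 + W.
water balance: 274.85 + 0.599·W = 0.449·(1150 + W)
(0.599 − 0.449)·W = 0.449×1150 − 274.85 = 241.5
W = 241.5 / 0.150 = 1610 kg/min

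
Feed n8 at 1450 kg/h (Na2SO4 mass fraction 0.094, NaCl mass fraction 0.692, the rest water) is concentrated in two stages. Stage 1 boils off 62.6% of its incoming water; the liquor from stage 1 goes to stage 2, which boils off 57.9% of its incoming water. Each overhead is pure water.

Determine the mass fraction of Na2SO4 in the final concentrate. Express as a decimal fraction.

water in feed = 1450×0.214 = 310.3 kg/h.
After stage 1: water left = (1−0.626)×310.3 = 116.05; stream total = 1255.8 kg/h.
After stage 2: water left = (1−0.579)×116.05 = 48.858; final concentrate = 1188.6 kg/h.
Na2SO4 fraction = 136.3/1188.6 = 0.115.

0.115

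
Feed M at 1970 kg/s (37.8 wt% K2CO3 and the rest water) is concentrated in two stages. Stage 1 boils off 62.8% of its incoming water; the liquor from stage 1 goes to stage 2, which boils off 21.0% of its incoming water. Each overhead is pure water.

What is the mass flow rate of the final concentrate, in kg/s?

water in feed = 1970×0.622 = 1225.3 kg/s.
After stage 1: water left = (1−0.628)×1225.3 = 455.83; stream total = 1200.5 kg/s.
After stage 2: water left = (1−0.210)×455.83 = 360.1; final concentrate = 1104.8 kg/s.

1105 kg/s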